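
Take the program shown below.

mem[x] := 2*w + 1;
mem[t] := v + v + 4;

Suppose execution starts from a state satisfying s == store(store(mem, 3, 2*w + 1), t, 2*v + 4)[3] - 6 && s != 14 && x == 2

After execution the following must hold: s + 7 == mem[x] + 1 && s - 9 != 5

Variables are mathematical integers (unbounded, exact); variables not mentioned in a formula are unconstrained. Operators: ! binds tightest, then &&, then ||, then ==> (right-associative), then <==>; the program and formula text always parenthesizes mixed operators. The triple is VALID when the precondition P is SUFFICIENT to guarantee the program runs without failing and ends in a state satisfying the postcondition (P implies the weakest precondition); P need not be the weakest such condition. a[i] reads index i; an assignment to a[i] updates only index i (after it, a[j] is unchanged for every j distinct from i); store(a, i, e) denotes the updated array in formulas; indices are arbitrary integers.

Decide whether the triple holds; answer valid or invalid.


Working backward. After the program, the postcondition s + 7 == mem[x] + 1 && s - 9 != 5 must hold; in canonical form it is s == mem[x] - 6 && s != 14.
Before mem[t] := v + v + 4: s == store(mem, t, 2*v + 4)[x] - 6 && s != 14
Before mem[x] := 2*w + 1: s == store(store(mem, x, 2*w + 1), t, 2*v + 4)[x] - 6 && s != 14
The weakest precondition is s == store(store(mem, x, 2*w + 1), t, 2*v + 4)[x] - 6 && s != 14.
Check whether s == store(store(mem, 3, 2*w + 1), t, 2*v + 4)[3] - 6 && s != 14 && x == 2 implies it.
Countermodel: at the initial state mem = {[2] = 5, [3] = 5, elsewhere 5}, s = -5, t = 2, v = 0, w = 0, x = 2, the precondition holds but the weakest precondition fails.
Answer: invalid


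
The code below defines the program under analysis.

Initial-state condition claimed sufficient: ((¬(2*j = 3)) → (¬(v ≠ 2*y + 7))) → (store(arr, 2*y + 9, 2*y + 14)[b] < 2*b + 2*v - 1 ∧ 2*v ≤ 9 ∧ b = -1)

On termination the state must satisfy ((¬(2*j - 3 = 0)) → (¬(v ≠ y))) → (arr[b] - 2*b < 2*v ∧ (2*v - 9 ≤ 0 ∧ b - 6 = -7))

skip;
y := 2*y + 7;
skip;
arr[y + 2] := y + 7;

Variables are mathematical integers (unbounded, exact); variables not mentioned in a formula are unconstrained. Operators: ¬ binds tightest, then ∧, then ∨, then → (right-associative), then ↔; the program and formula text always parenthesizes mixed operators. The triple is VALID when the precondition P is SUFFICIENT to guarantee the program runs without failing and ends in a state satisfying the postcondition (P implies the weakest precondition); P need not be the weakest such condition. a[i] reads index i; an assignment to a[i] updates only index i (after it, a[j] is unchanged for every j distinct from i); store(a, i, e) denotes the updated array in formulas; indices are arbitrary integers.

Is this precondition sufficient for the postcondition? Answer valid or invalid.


Working backward. After the program, the postcondition ((¬(2*j - 3 = 0)) → (¬(v ≠ y))) → (arr[b] - 2*b < 2*v ∧ (2*v - 9 ≤ 0 ∧ b - 6 = -7)) must hold; in canonical form it is ((¬(2*j = 3)) → (¬(v ≠ y))) → (arr[b] < 2*b + 2*v ∧ 2*v ≤ 9 ∧ b = -1).
Before arr[y + 2] := y + 7: ((¬(2*j = 3)) → (¬(v ≠ y))) → (store(arr, y + 2, y + 7)[b] < 2*b + 2*v ∧ 2*v ≤ 9 ∧ b = -1)
Before skip: ((¬(2*j = 3)) → (¬(v ≠ y))) → (store(arr, y + 2, y + 7)[b] < 2*b + 2*v ∧ 2*v ≤ 9 ∧ b = -1)
Before y := 2*y + 7: ((¬(2*j = 3)) → (¬(v ≠ 2*y + 7))) → (store(arr, 2*y + 9, 2*y + 14)[b] < 2*b + 2*v ∧ 2*v ≤ 9 ∧ b = -1)
Before skip: ((¬(2*j = 3)) → (¬(v ≠ 2*y + 7))) → (store(arr, 2*y + 9, 2*y + 14)[b] < 2*b + 2*v ∧ 2*v ≤ 9 ∧ b = -1)
The weakest precondition is ((¬(2*j = 3)) → (¬(v ≠ 2*y + 7))) → (store(arr, 2*y + 9, 2*y + 14)[b] < 2*b + 2*v ∧ 2*v ≤ 9 ∧ b = -1).
Check whether ((¬(2*j = 3)) → (¬(v ≠ 2*y + 7))) → (store(arr, 2*y + 9, 2*y + 14)[b] < 2*b + 2*v - 1 ∧ 2*v ≤ 9 ∧ b = -1) implies it.
Every state satisfying the precondition satisfies the weakest precondition: the implication holds.
Answer: valid


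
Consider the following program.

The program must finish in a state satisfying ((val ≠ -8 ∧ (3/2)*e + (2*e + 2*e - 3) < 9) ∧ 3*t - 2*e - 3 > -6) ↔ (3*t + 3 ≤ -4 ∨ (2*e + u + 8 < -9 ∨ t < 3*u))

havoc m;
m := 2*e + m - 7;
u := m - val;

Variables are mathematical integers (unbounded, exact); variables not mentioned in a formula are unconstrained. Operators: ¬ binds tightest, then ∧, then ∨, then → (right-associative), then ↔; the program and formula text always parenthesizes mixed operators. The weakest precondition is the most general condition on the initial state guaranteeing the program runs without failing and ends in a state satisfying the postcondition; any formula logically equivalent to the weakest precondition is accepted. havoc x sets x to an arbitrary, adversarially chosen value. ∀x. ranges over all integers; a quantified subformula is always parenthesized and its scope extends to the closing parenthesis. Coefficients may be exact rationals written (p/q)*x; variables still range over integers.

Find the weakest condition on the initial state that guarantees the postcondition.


Working backward. After the program, the postcondition ((val ≠ -8 ∧ (3/2)*e + (2*e + 2*e - 3) < 9) ∧ 3*t - 2*e - 3 > -6) ↔ (3*t + 3 ≤ -4 ∨ (2*e + u + 8 < -9 ∨ t < 3*u)) must hold; in canonical form it is (val ≠ -8 ∧ (11/2)*e < 12 ∧ 3*t > 2*e - 3) ↔ (3*t ≤ -7 ∨ 2*e + u < -17 ∨ t < 3*u).
Before u := m - val: (val ≠ -8 ∧ (11/2)*e < 12 ∧ 3*t > 2*e - 3) ↔ (3*t ≤ -7 ∨ 2*e + m < val - 17 ∨ t + 3*val < 3*m)
Before m := 2*e + m - 7: (val ≠ -8 ∧ (11/2)*e < 12 ∧ 3*t > 2*e - 3) ↔ (3*t ≤ -7 ∨ 4*e + m < val - 10 ∨ t + 3*val < 6*e + 3*m - 21)
Before havoc m: ∀m_1. ((val ≠ -8 ∧ (11/2)*e < 12 ∧ 3*t > 2*e - 3) ↔ (3*t ≤ -7 ∨ 4*e + m_1 < val - 10 ∨ t + 3*val < 6*e + 3*m_1 - 21))
Answer: WP = ∀m_1. ((val ≠ -8 ∧ (11/2)*e < 12 ∧ 3*t > 2*e - 3) ↔ (3*t ≤ -7 ∨ 4*e + m_1 < val - 10 ∨ t + 3*val < 6*e + 3*m_1 - 21))


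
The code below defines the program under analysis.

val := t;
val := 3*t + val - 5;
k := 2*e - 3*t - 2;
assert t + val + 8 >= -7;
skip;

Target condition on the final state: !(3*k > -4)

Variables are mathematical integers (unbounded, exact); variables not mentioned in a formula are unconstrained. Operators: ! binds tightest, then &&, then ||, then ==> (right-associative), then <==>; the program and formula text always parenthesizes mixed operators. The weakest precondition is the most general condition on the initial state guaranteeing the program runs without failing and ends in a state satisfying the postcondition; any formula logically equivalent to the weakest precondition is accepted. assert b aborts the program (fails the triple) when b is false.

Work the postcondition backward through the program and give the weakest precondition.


Working backward. After the program, !(3*k > -4) must hold.
Before skip: !(3*k > -4)
Before assert t + val + 8 >= -7: t + val >= -15 && (!(3*k > -4))
Before k := 2*e - 3*t - 2: t + val >= -15 && (!(6*e > 9*t + 2))
Before val := 3*t + val - 5: 4*t + val >= -10 && (!(6*e > 9*t + 2))
Before val := t: 5*t >= -10 && (!(6*e > 9*t + 2))
Answer: WP = 5*t >= -10 && (!(6*e > 9*t + 2))


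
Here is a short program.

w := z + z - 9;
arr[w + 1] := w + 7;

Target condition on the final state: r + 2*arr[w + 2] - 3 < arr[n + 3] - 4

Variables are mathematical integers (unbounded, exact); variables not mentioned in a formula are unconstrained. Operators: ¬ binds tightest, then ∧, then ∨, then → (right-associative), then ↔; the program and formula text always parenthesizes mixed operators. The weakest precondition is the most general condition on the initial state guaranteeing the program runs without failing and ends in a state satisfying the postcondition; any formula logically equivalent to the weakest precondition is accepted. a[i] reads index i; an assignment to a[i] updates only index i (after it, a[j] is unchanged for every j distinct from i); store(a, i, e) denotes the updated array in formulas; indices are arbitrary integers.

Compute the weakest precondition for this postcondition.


Working backward. After the program, the postcondition r + 2*arr[w + 2] - 3 < arr[n + 3] - 4 must hold; in canonical form it is 2*arr[w + 2] + r < arr[n + 3] - 1.
Before arr[w + 1] := w + 7: 2*store(arr, w + 1, w + 7)[w + 2] + r < store(arr, w + 1, w + 7)[n + 3] - 1
Before w := z + z - 9: 2*store(arr, 2*z - 8, 2*z - 2)[2*z - 7] + r < store(arr, 2*z - 8, 2*z - 2)[n + 3] - 1
Answer: WP = 2*store(arr, 2*z - 8, 2*z - 2)[2*z - 7] + r < store(arr, 2*z - 8, 2*z - 2)[n + 3] - 1


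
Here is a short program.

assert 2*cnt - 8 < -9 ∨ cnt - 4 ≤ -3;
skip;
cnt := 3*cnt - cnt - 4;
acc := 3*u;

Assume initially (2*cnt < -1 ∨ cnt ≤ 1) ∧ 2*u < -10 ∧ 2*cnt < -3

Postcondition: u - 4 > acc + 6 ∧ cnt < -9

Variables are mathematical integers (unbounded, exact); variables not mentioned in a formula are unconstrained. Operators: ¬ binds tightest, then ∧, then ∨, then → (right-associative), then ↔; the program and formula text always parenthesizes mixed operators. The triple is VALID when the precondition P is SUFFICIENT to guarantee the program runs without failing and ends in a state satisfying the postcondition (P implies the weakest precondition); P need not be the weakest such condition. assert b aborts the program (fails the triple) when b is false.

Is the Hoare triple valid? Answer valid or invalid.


Working backward. After the program, the postcondition u - 4 > acc + 6 ∧ cnt < -9 must hold; in canonical form it is u > acc + 10 ∧ cnt < -9.
Before acc := 3*u: 2*u < -10 ∧ cnt < -9
Before cnt := 3*cnt - cnt - 4: 2*u < -10 ∧ 2*cnt < -5
Before skip: 2*u < -10 ∧ 2*cnt < -5
Before assert 2*cnt - 8 < -9 ∨ cnt - 4 ≤ -3: (2*cnt < -1 ∨ cnt ≤ 1) ∧ 2*u < -10 ∧ 2*cnt < -5
The weakest precondition is (2*cnt < -1 ∨ cnt ≤ 1) ∧ 2*u < -10 ∧ 2*cnt < -5.
Check whether (2*cnt < -1 ∨ cnt ≤ 1) ∧ 2*u < -10 ∧ 2*cnt < -3 implies it.
Countermodel: at the initial state cnt = -2, u = -6, the precondition holds but the weakest precondition fails.
Answer: invalid


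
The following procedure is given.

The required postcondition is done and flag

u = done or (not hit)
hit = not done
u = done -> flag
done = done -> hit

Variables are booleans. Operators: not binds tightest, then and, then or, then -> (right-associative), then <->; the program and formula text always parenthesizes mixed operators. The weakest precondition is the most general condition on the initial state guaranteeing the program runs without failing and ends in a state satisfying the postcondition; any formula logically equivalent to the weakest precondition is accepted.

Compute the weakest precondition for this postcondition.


Working backward. After the program, done and flag must hold.
Before done := done -> hit: (done -> hit) and flag
Before u := done -> flag: (done -> hit) and flag
Before hit := not done: (done -> (not done)) and flag
Before u := done or (not hit): (done -> (not done)) and flag
Answer: WP = (done -> (not done)) and flag


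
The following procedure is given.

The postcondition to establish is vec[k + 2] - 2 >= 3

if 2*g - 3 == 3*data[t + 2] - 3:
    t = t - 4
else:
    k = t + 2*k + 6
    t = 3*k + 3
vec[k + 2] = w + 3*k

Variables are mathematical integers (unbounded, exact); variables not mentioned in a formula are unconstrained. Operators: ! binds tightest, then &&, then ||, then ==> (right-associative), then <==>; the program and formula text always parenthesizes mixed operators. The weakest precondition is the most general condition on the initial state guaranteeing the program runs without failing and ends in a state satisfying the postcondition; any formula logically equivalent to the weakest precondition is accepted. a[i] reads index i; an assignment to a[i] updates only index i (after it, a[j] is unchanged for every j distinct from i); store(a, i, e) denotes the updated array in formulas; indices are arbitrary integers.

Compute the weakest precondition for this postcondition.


Working backward. After the program, the postcondition vec[k + 2] - 2 >= 3 must hold; in canonical form it is vec[k + 2] >= 5.
Before vec[k + 2] := w + 3*k: store(vec, k + 2, 3*k + w)[k + 2] >= 5
Then branch requires store(vec, k + 2, 3*k + w)[k + 2] >= 5; else branch requires store(vec, 2*k + t + 8, 6*k + 3*t + w + 18)[2*k + t + 8] >= 5.
Before the if: (2*g == 3*data[t + 2] ==> store(vec, k + 2, 3*k + w)[k + 2] >= 5) && ((!(2*g == 3*data[t + 2])) ==> store(vec, 2*k + t + 8, 6*k + 3*t + w + 18)[2*k + t + 8] >= 5)
Answer: WP = (2*g == 3*data[t + 2] ==> store(vec, k + 2, 3*k + w)[k + 2] >= 5) && ((!(2*g == 3*data[t + 2])) ==> store(vec, 2*k + t + 8, 6*k + 3*t + w + 18)[2*k + t + 8] >= 5)


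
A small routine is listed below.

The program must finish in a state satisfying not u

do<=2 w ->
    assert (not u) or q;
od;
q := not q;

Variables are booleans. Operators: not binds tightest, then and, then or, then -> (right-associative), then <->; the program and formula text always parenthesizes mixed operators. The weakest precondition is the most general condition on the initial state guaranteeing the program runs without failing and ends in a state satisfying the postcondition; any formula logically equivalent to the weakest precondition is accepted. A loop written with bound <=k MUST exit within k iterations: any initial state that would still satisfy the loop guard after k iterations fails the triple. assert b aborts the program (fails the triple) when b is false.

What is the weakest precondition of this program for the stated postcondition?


Working backward. After the program, not u must hold.
Before q := not q: not u
Before the loop (bound <=2), unroll the exhaustion recursion (WP_0 = exit-now case; WP_j = one more guarded iteration, up to j = 2):
  WP_0: (not w) and (not u)
  WP_1: (w -> (((not u) or q) and (not w) and (not u))) and ((not w) -> (not u))
  WP_2: (w -> (((not u) or q) and (w -> (((not u) or q) and (not w) and (not u))) and ((not w) -> (not u)))) and ((not w) -> (not u))
So before the loop: (w -> (((not u) or q) and (w -> (((not u) or q) and (not w) and (not u))) and ((not w) -> (not u)))) and ((not w) -> (not u))
Answer: WP = (w -> (((not u) or q) and (w -> (((not u) or q) and (not w) and (not u))) and ((not w) -> (not u)))) and ((not w) -> (not u))


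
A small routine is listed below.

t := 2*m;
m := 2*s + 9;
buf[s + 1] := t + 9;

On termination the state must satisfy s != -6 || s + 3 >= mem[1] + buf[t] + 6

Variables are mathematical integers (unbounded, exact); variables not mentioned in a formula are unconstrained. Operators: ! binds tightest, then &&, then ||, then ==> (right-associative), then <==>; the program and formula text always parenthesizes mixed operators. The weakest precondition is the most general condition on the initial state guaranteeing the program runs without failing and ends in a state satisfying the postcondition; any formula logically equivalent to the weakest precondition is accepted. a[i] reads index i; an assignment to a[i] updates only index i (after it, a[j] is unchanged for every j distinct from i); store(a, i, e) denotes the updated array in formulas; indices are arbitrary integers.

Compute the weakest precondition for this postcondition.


Working backward. After the program, the postcondition s != -6 || s + 3 >= mem[1] + buf[t] + 6 must hold; in canonical form it is s != -6 || s >= buf[t] + mem[1] + 3.
Before buf[s + 1] := t + 9: s != -6 || s >= mem[1] + store(buf, s + 1, t + 9)[t] + 3
Before m := 2*s + 9: s != -6 || s >= mem[1] + store(buf, s + 1, t + 9)[t] + 3
Before t := 2*m: s != -6 || s >= mem[1] + store(buf, s + 1, 2*m + 9)[2*m] + 3
Answer: WP = s != -6 || s >= mem[1] + store(buf, s + 1, 2*m + 9)[2*m] + 3


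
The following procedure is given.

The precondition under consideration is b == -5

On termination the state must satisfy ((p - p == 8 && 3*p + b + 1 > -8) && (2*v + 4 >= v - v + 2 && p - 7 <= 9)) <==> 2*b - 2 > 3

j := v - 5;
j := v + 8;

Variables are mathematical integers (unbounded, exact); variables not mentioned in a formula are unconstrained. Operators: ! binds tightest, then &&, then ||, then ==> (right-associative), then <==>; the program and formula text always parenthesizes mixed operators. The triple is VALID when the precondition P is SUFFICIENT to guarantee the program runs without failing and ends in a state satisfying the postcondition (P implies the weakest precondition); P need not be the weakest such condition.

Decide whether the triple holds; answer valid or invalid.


Working backward. After the program, the postcondition ((p - p == 8 && 3*p + b + 1 > -8) && (2*v + 4 >= v - v + 2 && p - 7 <= 9)) <==> 2*b - 2 > 3 must hold; in canonical form it is !(2*b > 5).
Before j := v + 8: !(2*b > 5)
Before j := v - 5: !(2*b > 5)
The weakest precondition is !(2*b > 5).
Check whether b == -5 implies it.
Every state satisfying the precondition satisfies the weakest precondition: the implication holds.
Answer: valid


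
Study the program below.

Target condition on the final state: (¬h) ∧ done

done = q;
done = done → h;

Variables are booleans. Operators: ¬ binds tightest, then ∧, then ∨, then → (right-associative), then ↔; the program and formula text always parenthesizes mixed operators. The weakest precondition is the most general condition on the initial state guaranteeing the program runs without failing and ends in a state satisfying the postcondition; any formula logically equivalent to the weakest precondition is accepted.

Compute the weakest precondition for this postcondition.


Working backward. After the program, (¬h) ∧ done must hold.
Before done := done → h: (¬h) ∧ (done → h)
Before done := q: (¬h) ∧ (q → h)
Answer: WP = (¬h) ∧ (q → h)


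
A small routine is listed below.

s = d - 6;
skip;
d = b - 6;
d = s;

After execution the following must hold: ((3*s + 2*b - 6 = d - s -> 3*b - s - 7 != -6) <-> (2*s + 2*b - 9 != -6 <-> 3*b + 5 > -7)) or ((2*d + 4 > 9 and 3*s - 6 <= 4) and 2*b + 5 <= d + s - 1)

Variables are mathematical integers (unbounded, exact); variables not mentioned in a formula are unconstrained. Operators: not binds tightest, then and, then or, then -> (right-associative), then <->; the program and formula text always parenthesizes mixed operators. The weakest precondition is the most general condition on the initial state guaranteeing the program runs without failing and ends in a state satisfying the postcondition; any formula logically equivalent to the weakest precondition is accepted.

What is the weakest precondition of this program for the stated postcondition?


Working backward. After the program, the postcondition ((3*s + 2*b - 6 = d - s -> 3*b - s - 7 != -6) <-> (2*s + 2*b - 9 != -6 <-> 3*b + 5 > -7)) or ((2*d + 4 > 9 and 3*s - 6 <= 4) and 2*b + 5 <= d + s - 1) must hold; in canonical form it is ((2*b + 4*s = d + 6 -> 3*b != s + 1) <-> (2*b + 2*s != 3 <-> 3*b > -12)) or (2*d > 5 and 3*s <= 10 and 2*b <= d + s - 6).
Before d := s: ((2*b + 3*s = 6 -> 3*b != s + 1) <-> (2*b + 2*s != 3 <-> 3*b > -12)) or (2*s > 5 and 3*s <= 10 and 2*b <= 2*s - 6)
Before d := b - 6: ((2*b + 3*s = 6 -> 3*b != s + 1) <-> (2*b + 2*s != 3 <-> 3*b > -12)) or (2*s > 5 and 3*s <= 10 and 2*b <= 2*s - 6)
Before skip: ((2*b + 3*s = 6 -> 3*b != s + 1) <-> (2*b + 2*s != 3 <-> 3*b > -12)) or (2*s > 5 and 3*s <= 10 and 2*b <= 2*s - 6)
Before s := d - 6: ((2*b + 3*d = 24 -> 3*b != d - 5) <-> (2*b + 2*d != 15 <-> 3*b > -12)) or (2*d > 17 and 3*d <= 28 and 2*b <= 2*d - 18)
Answer: WP = ((2*b + 3*d = 24 -> 3*b != d - 5) <-> (2*b + 2*d != 15 <-> 3*b > -12)) or (2*d > 17 and 3*d <= 28 and 2*b <= 2*d - 18)


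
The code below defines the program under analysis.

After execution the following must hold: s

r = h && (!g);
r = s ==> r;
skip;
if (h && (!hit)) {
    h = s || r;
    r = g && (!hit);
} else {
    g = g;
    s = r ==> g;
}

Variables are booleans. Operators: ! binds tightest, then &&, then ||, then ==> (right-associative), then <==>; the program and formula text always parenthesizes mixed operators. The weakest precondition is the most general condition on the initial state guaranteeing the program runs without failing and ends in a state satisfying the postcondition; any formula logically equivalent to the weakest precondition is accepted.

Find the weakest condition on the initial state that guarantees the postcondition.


Working backward. After the program, s must hold.
Then branch requires s; else branch requires r ==> g.
Before the if: ((h && (!hit)) ==> s) && ((!(h && (!hit))) ==> (r ==> g))
Before skip: ((h && (!hit)) ==> s) && ((!(h && (!hit))) ==> (r ==> g))
Before r := s ==> r: ((h && (!hit)) ==> s) && ((!(h && (!hit))) ==> ((s ==> r) ==> g))
Before r := h && (!g): ((h && (!hit)) ==> s) && ((!(h && (!hit))) ==> ((s ==> (h && (!g))) ==> g))
Answer: WP = ((h && (!hit)) ==> s) && ((!(h && (!hit))) ==> ((s ==> (h && (!g))) ==> g))


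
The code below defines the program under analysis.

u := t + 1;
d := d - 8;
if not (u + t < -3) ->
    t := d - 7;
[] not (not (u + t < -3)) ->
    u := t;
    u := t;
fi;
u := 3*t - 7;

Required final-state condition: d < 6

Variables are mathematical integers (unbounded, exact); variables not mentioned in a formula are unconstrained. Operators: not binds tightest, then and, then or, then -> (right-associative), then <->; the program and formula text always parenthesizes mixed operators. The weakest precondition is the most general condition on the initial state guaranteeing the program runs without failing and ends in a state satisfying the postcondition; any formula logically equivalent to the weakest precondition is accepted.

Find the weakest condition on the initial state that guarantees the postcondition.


Working backward. After the program, d < 6 must hold.
Before u := 3*t - 7: d < 6
Then branch requires d < 6; else branch requires d < 6.
Before the if: ((not (t + u < -3)) -> d < 6) and (t + u < -3 -> d < 6)
Before d := d - 8: ((not (t + u < -3)) -> d < 14) and (t + u < -3 -> d < 14)
Before u := t + 1: ((not (2*t < -4)) -> d < 14) and (2*t < -4 -> d < 14)
Answer: WP = ((not (2*t < -4)) -> d < 14) and (2*t < -4 -> d < 14)


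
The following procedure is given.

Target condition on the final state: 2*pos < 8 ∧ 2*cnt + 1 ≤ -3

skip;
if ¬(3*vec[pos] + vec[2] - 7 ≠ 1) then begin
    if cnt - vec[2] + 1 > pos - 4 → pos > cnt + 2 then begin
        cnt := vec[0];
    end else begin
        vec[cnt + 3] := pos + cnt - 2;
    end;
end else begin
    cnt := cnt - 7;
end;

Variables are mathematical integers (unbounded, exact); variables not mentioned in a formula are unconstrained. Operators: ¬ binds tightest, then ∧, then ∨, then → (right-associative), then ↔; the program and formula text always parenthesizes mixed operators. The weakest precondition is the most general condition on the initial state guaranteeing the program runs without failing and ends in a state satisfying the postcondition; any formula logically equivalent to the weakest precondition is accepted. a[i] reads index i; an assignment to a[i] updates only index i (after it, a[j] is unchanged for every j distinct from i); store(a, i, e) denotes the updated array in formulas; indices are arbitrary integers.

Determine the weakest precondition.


Working backward. After the program, the postcondition 2*pos < 8 ∧ 2*cnt + 1 ≤ -3 must hold; in canonical form it is 2*pos < 8 ∧ 2*cnt ≤ -4.
Then branch requires ((cnt > vec[2] + pos - 5 → pos > cnt + 2) → (2*pos < 8 ∧ 2*vec[0] ≤ -4)) ∧ ((¬(cnt > vec[2] + pos - 5 → pos > cnt + 2)) → (2*pos < 8 ∧ 2*cnt ≤ -4)); else branch requires 2*pos < 8 ∧ 2*cnt ≤ 10.
Before the if: ((¬(vec[2] + 3*vec[pos] ≠ 8)) → (((cnt > vec[2] + pos - 5 → pos > cnt + 2) → (2*pos < 8 ∧ 2*vec[0] ≤ -4)) ∧ ((¬(cnt > vec[2] + pos - 5 → pos > cnt + 2)) → (2*pos < 8 ∧ 2*cnt ≤ -4)))) ∧ (vec[2] + 3*vec[pos] ≠ 8 → (2*pos < 8 ∧ 2*cnt ≤ 10))
Before skip: ((¬(vec[2] + 3*vec[pos] ≠ 8)) → (((cnt > vec[2] + pos - 5 → pos > cnt + 2) → (2*pos < 8 ∧ 2*vec[0] ≤ -4)) ∧ ((¬(cnt > vec[2] + pos - 5 → pos > cnt + 2)) → (2*pos < 8 ∧ 2*cnt ≤ -4)))) ∧ (vec[2] + 3*vec[pos] ≠ 8 → (2*pos < 8 ∧ 2*cnt ≤ 10))
Answer: WP = ((¬(vec[2] + 3*vec[pos] ≠ 8)) → (((cnt > vec[2] + pos - 5 → pos > cnt + 2) → (2*pos < 8 ∧ 2*vec[0] ≤ -4)) ∧ ((¬(cnt > vec[2] + pos - 5 → pos > cnt + 2)) → (2*pos < 8 ∧ 2*cnt ≤ -4)))) ∧ (vec[2] + 3*vec[pos] ≠ 8 → (2*pos < 8 ∧ 2*cnt ≤ 10))


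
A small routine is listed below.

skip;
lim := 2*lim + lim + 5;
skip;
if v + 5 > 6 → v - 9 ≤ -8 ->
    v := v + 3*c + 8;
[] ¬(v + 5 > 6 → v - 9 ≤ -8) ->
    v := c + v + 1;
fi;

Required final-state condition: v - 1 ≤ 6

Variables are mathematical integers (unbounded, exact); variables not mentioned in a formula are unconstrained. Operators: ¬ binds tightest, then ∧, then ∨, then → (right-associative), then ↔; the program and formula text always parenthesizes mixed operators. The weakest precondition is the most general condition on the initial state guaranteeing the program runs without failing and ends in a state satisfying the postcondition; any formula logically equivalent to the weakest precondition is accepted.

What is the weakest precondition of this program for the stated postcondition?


Working backward. After the program, the postcondition v - 1 ≤ 6 must hold; in canonical form it is v ≤ 7.
Then branch requires 3*c + v ≤ -1; else branch requires c + v ≤ 6.
Before the if: ((v > 1 → v ≤ 1) → 3*c + v ≤ -1) ∧ ((¬(v > 1 → v ≤ 1)) → c + v ≤ 6)
Before skip: ((v > 1 → v ≤ 1) → 3*c + v ≤ -1) ∧ ((¬(v > 1 → v ≤ 1)) → c + v ≤ 6)
Before lim := 2*lim + lim + 5: ((v > 1 → v ≤ 1) → 3*c + v ≤ -1) ∧ ((¬(v > 1 → v ≤ 1)) → c + v ≤ 6)
Before skip: ((v > 1 → v ≤ 1) → 3*c + v ≤ -1) ∧ ((¬(v > 1 → v ≤ 1)) → c + v ≤ 6)
Answer: WP = ((v > 1 → v ≤ 1) → 3*c + v ≤ -1) ∧ ((¬(v > 1 → v ≤ 1)) → c + v ≤ 6)


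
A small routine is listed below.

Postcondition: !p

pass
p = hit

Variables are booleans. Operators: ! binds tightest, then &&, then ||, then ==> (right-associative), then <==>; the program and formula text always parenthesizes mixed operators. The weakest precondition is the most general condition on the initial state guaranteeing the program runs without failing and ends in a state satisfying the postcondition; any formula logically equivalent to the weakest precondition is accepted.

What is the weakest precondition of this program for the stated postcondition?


Working backward. After the program, !p must hold.
Before p := hit: !hit
Before skip: !hit
Answer: WP = !hit


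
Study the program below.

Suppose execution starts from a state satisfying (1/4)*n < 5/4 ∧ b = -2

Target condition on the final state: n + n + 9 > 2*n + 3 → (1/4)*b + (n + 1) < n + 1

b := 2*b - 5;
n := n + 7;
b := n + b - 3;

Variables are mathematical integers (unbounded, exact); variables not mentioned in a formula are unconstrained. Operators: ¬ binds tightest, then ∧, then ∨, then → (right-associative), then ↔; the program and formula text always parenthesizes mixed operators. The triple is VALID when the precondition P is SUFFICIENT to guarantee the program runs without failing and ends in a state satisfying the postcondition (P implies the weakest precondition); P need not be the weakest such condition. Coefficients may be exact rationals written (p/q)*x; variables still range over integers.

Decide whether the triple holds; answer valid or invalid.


Working backward. After the program, the postcondition n + n + 9 > 2*n + 3 → (1/4)*b + (n + 1) < n + 1 must hold; in canonical form it is (1/4)*b < 0.
Before b := n + b - 3: (1/4)*b + (1/4)*n < 3/4
Before n := n + 7: (1/4)*b + (1/4)*n < -1
Before b := 2*b - 5: (1/2)*b + (1/4)*n < 1/4
The weakest precondition is (1/2)*b + (1/4)*n < 1/4.
Check whether (1/4)*n < 5/4 ∧ b = -2 implies it.
Every state satisfying the precondition satisfies the weakest precondition: the implication holds.
Answer: valid


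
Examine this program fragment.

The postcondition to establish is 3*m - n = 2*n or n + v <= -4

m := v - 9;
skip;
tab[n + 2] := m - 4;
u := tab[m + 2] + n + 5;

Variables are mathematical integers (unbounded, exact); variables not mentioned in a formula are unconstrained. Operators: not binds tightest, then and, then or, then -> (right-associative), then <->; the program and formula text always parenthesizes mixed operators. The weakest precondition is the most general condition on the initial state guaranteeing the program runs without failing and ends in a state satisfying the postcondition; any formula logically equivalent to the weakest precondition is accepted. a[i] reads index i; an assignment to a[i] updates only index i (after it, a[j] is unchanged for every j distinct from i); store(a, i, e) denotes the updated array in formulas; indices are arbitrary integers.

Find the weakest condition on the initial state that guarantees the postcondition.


Working backward. After the program, the postcondition 3*m - n = 2*n or n + v <= -4 must hold; in canonical form it is 3*m = 3*n or n + v <= -4.
Before u := tab[m + 2] + n + 5: 3*m = 3*n or n + v <= -4
Before tab[n + 2] := m - 4: 3*m = 3*n or n + v <= -4
Before skip: 3*m = 3*n or n + v <= -4
Before m := v - 9: 3*v = 3*n + 27 or n + v <= -4
Answer: WP = 3*v = 3*n + 27 or n + v <= -4


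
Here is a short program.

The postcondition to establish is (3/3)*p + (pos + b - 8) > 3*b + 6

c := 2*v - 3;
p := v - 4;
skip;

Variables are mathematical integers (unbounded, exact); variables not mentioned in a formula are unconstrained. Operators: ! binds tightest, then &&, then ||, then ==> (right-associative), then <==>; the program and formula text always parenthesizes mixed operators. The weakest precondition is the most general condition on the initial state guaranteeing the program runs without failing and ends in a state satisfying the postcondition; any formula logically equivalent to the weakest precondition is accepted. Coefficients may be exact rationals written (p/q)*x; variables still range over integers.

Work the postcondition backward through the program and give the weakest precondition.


Working backward. After the program, the postcondition (3/3)*p + (pos + b - 8) > 3*b + 6 must hold; in canonical form it is p + pos > 2*b + 14.
Before skip: p + pos > 2*b + 14
Before p := v - 4: pos + v > 2*b + 18
Before c := 2*v - 3: pos + v > 2*b + 18
Answer: WP = pos + v > 2*b + 18


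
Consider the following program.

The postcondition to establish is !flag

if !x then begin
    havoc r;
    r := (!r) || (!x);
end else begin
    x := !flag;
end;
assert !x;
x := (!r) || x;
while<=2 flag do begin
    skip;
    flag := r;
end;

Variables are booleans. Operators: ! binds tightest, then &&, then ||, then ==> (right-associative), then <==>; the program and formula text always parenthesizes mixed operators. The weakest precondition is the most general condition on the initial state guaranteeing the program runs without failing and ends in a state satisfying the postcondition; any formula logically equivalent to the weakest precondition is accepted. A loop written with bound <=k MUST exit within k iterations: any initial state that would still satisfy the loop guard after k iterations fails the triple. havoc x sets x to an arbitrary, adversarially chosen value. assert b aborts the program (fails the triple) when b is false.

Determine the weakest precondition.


Working backward. After the program, !flag must hold.
Before the loop (bound <=2), unroll the exhaustion recursion (WP_0 = exit-now case; WP_j = one more guarded iteration, up to j = 2):
  WP_0: !flag
  WP_1: flag ==> (!r)
  WP_2: flag ==> (r ==> (!r))
So before the loop: flag ==> (r ==> (!r))
Before x := (!r) || x: flag ==> (r ==> (!r))
Before assert !x: (!x) && (flag ==> (r ==> (!r)))
Then branch requires (!x) && (flag ==> ((!x) ==> x)) && (!flag); else branch requires flag && (flag ==> (r ==> (!r))).
Before the if: ((!x) ==> ((!x) && (flag ==> ((!x) ==> x)) && (!flag))) && (x ==> (flag && (flag ==> (r ==> (!r)))))
Answer: WP = ((!x) ==> ((!x) && (flag ==> ((!x) ==> x)) && (!flag))) && (x ==> (flag && (flag ==> (r ==> (!r)))))


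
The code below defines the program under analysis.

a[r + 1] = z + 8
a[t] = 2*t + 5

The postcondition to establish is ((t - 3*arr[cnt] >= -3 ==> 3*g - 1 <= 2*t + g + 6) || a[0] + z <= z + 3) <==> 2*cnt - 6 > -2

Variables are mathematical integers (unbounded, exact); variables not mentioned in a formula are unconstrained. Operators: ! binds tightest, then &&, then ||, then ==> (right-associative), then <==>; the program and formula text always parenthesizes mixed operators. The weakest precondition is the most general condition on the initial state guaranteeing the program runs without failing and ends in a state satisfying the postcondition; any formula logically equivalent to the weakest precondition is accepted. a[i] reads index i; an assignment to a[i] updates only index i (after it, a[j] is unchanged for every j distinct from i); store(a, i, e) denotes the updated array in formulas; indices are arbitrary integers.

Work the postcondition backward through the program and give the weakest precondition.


Working backward. After the program, the postcondition ((t - 3*arr[cnt] >= -3 ==> 3*g - 1 <= 2*t + g + 6) || a[0] + z <= z + 3) <==> 2*cnt - 6 > -2 must hold; in canonical form it is ((t >= 3*arr[cnt] - 3 ==> 2*g <= 2*t + 7) || a[0] <= 3) <==> 2*cnt > 4.
Before a[t] := 2*t + 5: ((t >= 3*arr[cnt] - 3 ==> 2*g <= 2*t + 7) || store(a, t, 2*t + 5)[0] <= 3) <==> 2*cnt > 4
Before a[r + 1] := z + 8: ((t >= 3*arr[cnt] - 3 ==> 2*g <= 2*t + 7) || store(store(a, r + 1, z + 8), t, 2*t + 5)[0] <= 3) <==> 2*cnt > 4
Answer: WP = ((t >= 3*arr[cnt] - 3 ==> 2*g <= 2*t + 7) || store(store(a, r + 1, z + 8), t, 2*t + 5)[0] <= 3) <==> 2*cnt > 4


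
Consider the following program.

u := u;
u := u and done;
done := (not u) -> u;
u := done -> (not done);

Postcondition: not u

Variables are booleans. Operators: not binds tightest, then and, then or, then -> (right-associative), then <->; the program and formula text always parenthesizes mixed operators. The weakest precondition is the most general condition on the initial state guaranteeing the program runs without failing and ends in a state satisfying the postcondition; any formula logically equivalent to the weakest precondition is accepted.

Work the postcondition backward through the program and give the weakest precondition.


Working backward. After the program, not u must hold.
Before u := done -> (not done): not (done -> (not done))
Before done := (not u) -> u: not (((not u) -> u) -> (not ((not u) -> u)))
Before u := u and done: not (((not (u and done)) -> (u and done)) -> (not ((not (u and done)) -> (u and done))))
Before u := u: not (((not (u and done)) -> (u and done)) -> (not ((not (u and done)) -> (u and done))))
Answer: WP = not (((not (u and done)) -> (u and done)) -> (not ((not (u and done)) -> (u and done))))


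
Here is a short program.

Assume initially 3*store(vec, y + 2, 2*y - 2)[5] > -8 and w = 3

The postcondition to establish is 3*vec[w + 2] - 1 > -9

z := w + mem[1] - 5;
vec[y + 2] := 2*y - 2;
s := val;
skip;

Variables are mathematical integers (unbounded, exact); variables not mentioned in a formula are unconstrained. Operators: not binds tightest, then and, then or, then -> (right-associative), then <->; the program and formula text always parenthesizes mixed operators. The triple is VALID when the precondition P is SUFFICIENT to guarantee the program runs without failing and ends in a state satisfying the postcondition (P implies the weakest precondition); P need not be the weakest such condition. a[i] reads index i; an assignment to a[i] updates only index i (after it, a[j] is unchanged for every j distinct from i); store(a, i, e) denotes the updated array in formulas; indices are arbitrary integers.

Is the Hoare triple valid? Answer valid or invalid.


Working backward. After the program, the postcondition 3*vec[w + 2] - 1 > -9 must hold; in canonical form it is 3*vec[w + 2] > -8.
Before skip: 3*vec[w + 2] > -8
Before s := val: 3*vec[w + 2] > -8
Before vec[y + 2] := 2*y - 2: 3*store(vec, y + 2, 2*y - 2)[w + 2] > -8
Before z := w + mem[1] - 5: 3*store(vec, y + 2, 2*y - 2)[w + 2] > -8
The weakest precondition is 3*store(vec, y + 2, 2*y - 2)[w + 2] > -8.
Check whether 3*store(vec, y + 2, 2*y - 2)[5] > -8 and w = 3 implies it.
Every state satisfying the precondition satisfies the weakest precondition: the implication holds.
Answer: valid


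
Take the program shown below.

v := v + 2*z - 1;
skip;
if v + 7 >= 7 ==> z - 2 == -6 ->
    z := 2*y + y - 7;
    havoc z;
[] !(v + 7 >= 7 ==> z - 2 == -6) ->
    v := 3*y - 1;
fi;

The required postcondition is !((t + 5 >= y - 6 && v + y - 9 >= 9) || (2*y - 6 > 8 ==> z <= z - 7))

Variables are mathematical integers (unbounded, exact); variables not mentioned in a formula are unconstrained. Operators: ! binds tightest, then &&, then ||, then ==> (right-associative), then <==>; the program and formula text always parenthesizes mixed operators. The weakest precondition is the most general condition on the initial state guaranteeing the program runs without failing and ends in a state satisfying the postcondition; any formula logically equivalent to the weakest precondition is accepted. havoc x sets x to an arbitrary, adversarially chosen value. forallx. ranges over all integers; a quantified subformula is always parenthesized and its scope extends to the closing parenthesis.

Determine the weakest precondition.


Working backward. After the program, the postcondition !((t + 5 >= y - 6 && v + y - 9 >= 9) || (2*y - 6 > 8 ==> z <= z - 7)) must hold; in canonical form it is !((t >= y - 11 && v + y >= 18) || (!(2*y > 14))).
Then branch requires !((t >= y - 11 && v + y >= 18) || (!(2*y > 14))); else branch requires !((t >= y - 11 && 4*y >= 19) || (!(2*y > 14))).
Before the if: ((v >= 0 ==> z == -4) ==> (!((t >= y - 11 && v + y >= 18) || (!(2*y > 14))))) && ((!(v >= 0 ==> z == -4)) ==> (!((t >= y - 11 && 4*y >= 19) || (!(2*y > 14)))))
Before skip: ((v >= 0 ==> z == -4) ==> (!((t >= y - 11 && v + y >= 18) || (!(2*y > 14))))) && ((!(v >= 0 ==> z == -4)) ==> (!((t >= y - 11 && 4*y >= 19) || (!(2*y > 14)))))
Before v := v + 2*z - 1: ((v + 2*z >= 1 ==> z == -4) ==> (!((t >= y - 11 && v + y + 2*z >= 19) || (!(2*y > 14))))) && ((!(v + 2*z >= 1 ==> z == -4)) ==> (!((t >= y - 11 && 4*y >= 19) || (!(2*y > 14)))))
Answer: WP = ((v + 2*z >= 1 ==> z == -4) ==> (!((t >= y - 11 && v + y + 2*z >= 19) || (!(2*y > 14))))) && ((!(v + 2*z >= 1 ==> z == -4)) ==> (!((t >= y - 11 && 4*y >= 19) || (!(2*y > 14)))))


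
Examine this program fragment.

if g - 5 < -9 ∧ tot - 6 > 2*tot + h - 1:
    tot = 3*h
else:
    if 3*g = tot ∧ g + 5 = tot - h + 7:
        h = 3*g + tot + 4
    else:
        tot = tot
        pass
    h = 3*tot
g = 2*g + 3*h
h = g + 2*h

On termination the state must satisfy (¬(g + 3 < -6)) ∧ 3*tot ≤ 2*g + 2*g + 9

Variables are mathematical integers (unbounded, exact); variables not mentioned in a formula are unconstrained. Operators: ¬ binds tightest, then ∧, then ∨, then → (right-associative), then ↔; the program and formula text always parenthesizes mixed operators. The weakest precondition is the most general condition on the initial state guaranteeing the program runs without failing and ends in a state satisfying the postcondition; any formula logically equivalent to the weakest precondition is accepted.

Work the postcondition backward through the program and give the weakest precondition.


Working backward. After the program, the postcondition (¬(g + 3 < -6)) ∧ 3*tot ≤ 2*g + 2*g + 9 must hold; in canonical form it is (¬(g < -9)) ∧ 3*tot ≤ 4*g + 9.
Before h := g + 2*h: (¬(g < -9)) ∧ 3*tot ≤ 4*g + 9
Before g := 2*g + 3*h: (¬(2*g + 3*h < -9)) ∧ 3*tot ≤ 8*g + 12*h + 9
Then branch requires (¬(2*g + 3*h < -9)) ∧ 8*g + 3*h ≥ -9; else branch requires ((3*g = tot ∧ g + h = tot + 2) → ((¬(2*g + 9*tot < -9)) ∧ 8*g + 33*tot ≥ -9)) ∧ ((¬(3*g = tot ∧ g + h = tot + 2)) → ((¬(2*g + 9*tot < -9)) ∧ 8*g + 33*tot ≥ -9)).
Before the if: ((g < -4 ∧ h + tot < -5) → ((¬(2*g + 3*h < -9)) ∧ 8*g + 3*h ≥ -9)) ∧ ((¬(g < -4 ∧ h + tot < -5)) → (((3*g = tot ∧ g + h = tot + 2) → ((¬(2*g + 9*tot < -9)) ∧ 8*g + 33*tot ≥ -9)) ∧ ((¬(3*g = tot ∧ g + h = tot + 2)) → ((¬(2*g + 9*tot < -9)) ∧ 8*g + 33*tot ≥ -9))))
Answer: WP = ((g < -4 ∧ h + tot < -5) → ((¬(2*g + 3*h < -9)) ∧ 8*g + 3*h ≥ -9)) ∧ ((¬(g < -4 ∧ h + tot < -5)) → (((3*g = tot ∧ g + h = tot + 2) → ((¬(2*g + 9*tot < -9)) ∧ 8*g + 33*tot ≥ -9)) ∧ ((¬(3*g = tot ∧ g + h = tot + 2)) → ((¬(2*g + 9*tot < -9)) ∧ 8*g + 33*tot ≥ -9))))
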